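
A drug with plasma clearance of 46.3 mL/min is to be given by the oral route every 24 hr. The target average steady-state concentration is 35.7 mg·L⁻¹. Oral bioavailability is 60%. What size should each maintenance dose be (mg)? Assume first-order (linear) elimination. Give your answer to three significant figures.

3970 mg

CL = 46.3 mL/min = 46.3 × 0.06 = 2.778 L/h
D = CL × Css × τ / F = 2.778 × 35.7 × 24 / 0.6 = 3967 mg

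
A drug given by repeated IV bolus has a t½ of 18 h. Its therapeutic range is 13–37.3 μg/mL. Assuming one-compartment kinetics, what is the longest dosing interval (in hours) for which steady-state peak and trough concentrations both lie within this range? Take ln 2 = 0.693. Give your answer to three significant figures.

27.4 h

k = 0.693 / t½ = 0.693 / 18 = 0.03850 h⁻¹
Between IV bolus doses, concentration decays as C = C₀·e^(−kτ), so C_peak/C_trough = e^(kτ).
τ_max = ln(C_peak/C_trough) / k = ln(37.3/13) / 0.03850 = 1.054 / 0.03850 = 27.38 h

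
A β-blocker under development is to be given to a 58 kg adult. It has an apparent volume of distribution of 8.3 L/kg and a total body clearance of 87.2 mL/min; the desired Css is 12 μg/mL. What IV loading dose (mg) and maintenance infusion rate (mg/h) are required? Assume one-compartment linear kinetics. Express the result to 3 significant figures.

(a) 5780 mg; (b) 62.8 mg/h

Vd(total) = 58 kg × 8.3 L/kg = 481.4 L
Loading: fill Vd to C_target → 481.4 L × 12 mg/L = 5777 mg
Convert clearance: 87.2 mL/min × 60 min/h ÷ 1000 mL/L = 5.232 L/h
Maintenance: replace elimination → rate = CL × Css = 5.232 × 12 = 62.78 mg/h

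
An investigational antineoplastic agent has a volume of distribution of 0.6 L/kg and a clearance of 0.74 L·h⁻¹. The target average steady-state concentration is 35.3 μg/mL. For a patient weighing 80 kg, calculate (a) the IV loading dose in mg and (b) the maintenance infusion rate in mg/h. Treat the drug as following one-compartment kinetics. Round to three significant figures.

(a) 1690 mg; (b) 26.1 mg/h

Vd(total) = 80 kg × 0.6 L/kg = 48.00 L
Loading: fill Vd to C_target → 48.00 L × 35.3 mg/L = 1694 mg
Maintenance: replace elimination → rate = CL × Css = 0.7400 × 35.3 = 26.12 mg/h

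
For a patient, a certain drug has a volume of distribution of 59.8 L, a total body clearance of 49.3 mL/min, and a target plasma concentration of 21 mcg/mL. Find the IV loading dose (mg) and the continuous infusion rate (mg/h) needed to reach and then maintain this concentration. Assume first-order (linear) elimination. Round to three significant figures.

(a) 1260 mg; (b) 62.1 mg/h

Loading: fill Vd to C_target → 59.80 L × 21 mg/L = 1256 mg
CL = 49.3 mL/min × 60/1000 = 2.958 L/h
Maintenance: replace elimination → rate = CL × Css = 2.958 × 21 = 62.12 mg/h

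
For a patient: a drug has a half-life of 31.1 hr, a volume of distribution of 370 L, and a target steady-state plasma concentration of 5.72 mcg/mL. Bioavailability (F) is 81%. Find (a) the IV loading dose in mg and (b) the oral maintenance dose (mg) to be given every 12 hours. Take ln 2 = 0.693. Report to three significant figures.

LD = Vd × C = 370.0 × 5.72 = 2116 mg
CL = 0.693 × Vd / t½ = 0.693 × 370.0 / 31.1 = 8.245 L/h
D = CL × Css × τ / F = 8.245 × 5.72 × 12 / 0.81 = 698.7 mg

(a) 2120 mg; (b) 699 mg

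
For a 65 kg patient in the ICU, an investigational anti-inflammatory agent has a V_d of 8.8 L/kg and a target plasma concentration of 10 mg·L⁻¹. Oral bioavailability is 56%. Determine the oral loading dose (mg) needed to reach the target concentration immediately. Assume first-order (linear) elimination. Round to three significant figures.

10200 mg

Vd(total) = 65 kg × 8.8 L/kg = 572.0 L
The loading dose fills Vd to the target concentration.
LD = Vd × C / F = 572.0 × 10.00 / 0.56 = 10210 mg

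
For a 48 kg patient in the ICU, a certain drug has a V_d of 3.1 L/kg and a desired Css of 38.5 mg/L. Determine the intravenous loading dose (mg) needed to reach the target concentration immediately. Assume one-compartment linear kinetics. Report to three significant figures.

5730 mg

Vd(total) = 48 kg × 3.1 L/kg = 148.8 L
The loading dose fills Vd to the target concentration.
LD = Vd × C = 148.8 × 38.50 = 5729 mg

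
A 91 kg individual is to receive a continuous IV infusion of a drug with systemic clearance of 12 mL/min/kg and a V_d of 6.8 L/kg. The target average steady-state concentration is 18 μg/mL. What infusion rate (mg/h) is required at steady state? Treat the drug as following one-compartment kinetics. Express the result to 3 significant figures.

CL = 12 mL/min/kg × 91 kg = 1092 mL/min = 1092 × 60/1000 = 65.52 L/h
R₀ = 65.52 × 18 = 1179 mg/h

1180 mg/h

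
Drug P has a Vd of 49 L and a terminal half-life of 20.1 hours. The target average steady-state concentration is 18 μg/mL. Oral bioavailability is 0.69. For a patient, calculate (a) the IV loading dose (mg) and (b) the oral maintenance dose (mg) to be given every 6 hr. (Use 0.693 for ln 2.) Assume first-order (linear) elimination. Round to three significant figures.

LD = Vd × C = 49.00 × 18 = 882.0 mg
CL = 0.693 × Vd / t½ = 0.693 × 49.00 / 20.1 = 1.689 L/h
D = CL × Css × τ / F = 1.689 × 18 × 6 / 0.69 = 264.4 mg

(a) 882 mg; (b) 264 mg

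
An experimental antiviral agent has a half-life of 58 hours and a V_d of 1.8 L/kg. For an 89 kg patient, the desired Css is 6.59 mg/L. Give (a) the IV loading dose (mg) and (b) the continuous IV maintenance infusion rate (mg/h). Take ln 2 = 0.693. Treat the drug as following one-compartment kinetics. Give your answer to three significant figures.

(a) 1060 mg; (b) 12.6 mg/h

Total Vd = 1.8 × 89 = 160.2 L
LD = Vd × C = 160.2 × 6.59 = 1056 mg
CL = 0.693 × Vd / t½ = 0.693 × 160.2 / 58 = 1.914 L/h
Infusion rate = CL × Css = 1.914 × 6.59 = 12.61 mg/h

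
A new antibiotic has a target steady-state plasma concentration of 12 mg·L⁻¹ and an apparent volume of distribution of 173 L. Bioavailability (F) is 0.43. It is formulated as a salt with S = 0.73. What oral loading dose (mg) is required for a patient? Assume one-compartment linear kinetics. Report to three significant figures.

6610 mg

The loading dose fills Vd to the target concentration.
LD = Vd × C / F / S = 173.0 × 12.00 / 0.43 / 0.73 = 6614 mg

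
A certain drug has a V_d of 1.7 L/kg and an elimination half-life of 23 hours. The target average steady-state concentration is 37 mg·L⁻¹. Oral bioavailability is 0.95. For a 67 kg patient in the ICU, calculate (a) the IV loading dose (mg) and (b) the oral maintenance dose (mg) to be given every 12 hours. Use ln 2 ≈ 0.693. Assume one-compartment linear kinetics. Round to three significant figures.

(a) 4210 mg; (b) 1600 mg

Vd(total) = 67 kg × 1.7 L/kg = 113.9 L
LD = Vd × C = 113.9 × 37 = 4214 mg
CL = 0.693 × Vd / t½ = 0.693 × 113.9 / 23 = 3.432 L/h
D = CL × Css × τ / F = 3.432 × 37 × 12 / 0.95 = 1604 mg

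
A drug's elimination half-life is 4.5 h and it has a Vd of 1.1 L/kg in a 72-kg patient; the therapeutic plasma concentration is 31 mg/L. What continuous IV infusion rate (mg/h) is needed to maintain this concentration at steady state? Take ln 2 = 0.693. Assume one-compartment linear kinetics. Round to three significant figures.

378 mg/h

Vd(total) = 72 kg × 1.1 L/kg = 79.20 L
CL = ln 2 · Vd / t½ = 0.693 × 79.20 / 4.5 = 12.20 L/h
Infusion rate = CL × Css = 12.20 × 31 = 378.2 mg/h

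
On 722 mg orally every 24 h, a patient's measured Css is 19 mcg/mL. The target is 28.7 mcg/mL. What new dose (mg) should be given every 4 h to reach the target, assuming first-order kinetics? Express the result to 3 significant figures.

For first-order elimination, Css ∝ F·D/(CL·τ); F and CL are unchanged, so Css ∝ D/τ.
D₂ = D₁ × (Css,target / Css,current) × (τ₂/τ₁) = 722 × (28.7/19) × (4/24) = 181.8 mg

182 mg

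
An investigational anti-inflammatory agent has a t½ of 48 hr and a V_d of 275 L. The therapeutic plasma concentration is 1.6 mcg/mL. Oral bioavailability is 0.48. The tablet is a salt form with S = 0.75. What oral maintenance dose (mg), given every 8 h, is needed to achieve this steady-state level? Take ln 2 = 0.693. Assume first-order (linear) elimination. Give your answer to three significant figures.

CL = 0.693 × Vd / t½ = 0.693 × 275.0 / 48 = 3.970 L/h
D = CL × Css × τ / F / S = 3.970 × 1.6 × 8 / 0.48 / 0.75 = 141.2 mg

141 mg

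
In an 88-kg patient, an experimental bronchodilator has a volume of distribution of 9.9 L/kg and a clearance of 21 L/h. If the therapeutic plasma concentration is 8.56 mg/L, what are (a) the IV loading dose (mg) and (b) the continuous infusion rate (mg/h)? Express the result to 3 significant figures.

Total Vd = 9.9 × 88 = 871.2 L
Loading: fill Vd to C_target → 871.2 L × 8.56 mg/L = 7457 mg
Maintenance: replace elimination → rate = CL × Css = 21.00 × 8.56 = 179.8 mg/h

(a) 7460 mg; (b) 180 mg/h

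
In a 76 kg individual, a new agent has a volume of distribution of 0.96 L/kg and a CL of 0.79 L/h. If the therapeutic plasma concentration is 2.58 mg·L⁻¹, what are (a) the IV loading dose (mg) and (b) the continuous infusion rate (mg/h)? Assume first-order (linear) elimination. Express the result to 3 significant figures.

Total Vd = 0.96 × 76 = 72.96 L
LD = Vd · C_target = 72.96 × 2.58 = 188.2 mg
Maintenance infusion rate = CL × Css = 0.7900 × 2.58 = 2.038 mg/h

(a) 188 mg; (b) 2.04 mg/h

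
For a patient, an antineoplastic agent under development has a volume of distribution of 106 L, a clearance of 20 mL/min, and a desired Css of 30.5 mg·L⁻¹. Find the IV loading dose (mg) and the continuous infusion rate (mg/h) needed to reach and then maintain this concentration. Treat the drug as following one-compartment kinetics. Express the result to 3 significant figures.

LD = Vd · C_target = 106.0 × 30.5 = 3233 mg
CL = 20 mL/min × 60/1000 = 1.200 L/h
Maintenance infusion rate = CL × Css = 1.200 × 30.5 = 36.60 mg/h

(a) 3230 mg; (b) 36.6 mg/h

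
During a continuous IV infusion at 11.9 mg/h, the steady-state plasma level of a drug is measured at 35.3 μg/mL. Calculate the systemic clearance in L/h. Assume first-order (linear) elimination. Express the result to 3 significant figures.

At steady state, infusion rate = CL × Css, so CL = rate / Css.
CL = 11.9 / 35.3 = 0.3371 L/h

0.337 L/h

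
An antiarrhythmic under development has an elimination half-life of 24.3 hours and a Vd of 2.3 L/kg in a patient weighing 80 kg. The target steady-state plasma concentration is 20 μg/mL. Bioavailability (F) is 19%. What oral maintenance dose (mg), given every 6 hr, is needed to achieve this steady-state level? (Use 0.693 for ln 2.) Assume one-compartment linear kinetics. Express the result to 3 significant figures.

3310 mg

Total Vd = 2.3 × 80 = 184.0 L
CL = ln 2 · Vd / t½ = 0.693 × 184.0 / 24.3 = 5.247 L/h
D = CL × Css × τ / F = 5.247 × 20 × 6 / 0.19 = 3314 mg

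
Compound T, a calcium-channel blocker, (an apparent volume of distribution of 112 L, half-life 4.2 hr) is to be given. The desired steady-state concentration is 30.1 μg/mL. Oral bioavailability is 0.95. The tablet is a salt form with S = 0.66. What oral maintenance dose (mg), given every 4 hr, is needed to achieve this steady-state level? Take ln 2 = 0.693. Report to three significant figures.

CL = ln 2 · Vd / t½ = 0.693 × 112.0 / 4.2 = 18.48 L/h
D = CL × Css × τ / F / S = 18.48 × 30.1 × 4 / 0.95 / 0.66 = 3549 mg

3550 mg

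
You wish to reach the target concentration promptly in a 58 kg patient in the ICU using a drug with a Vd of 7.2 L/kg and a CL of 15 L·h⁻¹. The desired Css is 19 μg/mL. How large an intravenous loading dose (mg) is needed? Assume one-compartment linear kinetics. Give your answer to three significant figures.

Vd(total) = 58 kg × 7.2 L/kg = 417.6 L
LD = Vd × C = 417.6 × 19.00 = 7934 mg

7930 mg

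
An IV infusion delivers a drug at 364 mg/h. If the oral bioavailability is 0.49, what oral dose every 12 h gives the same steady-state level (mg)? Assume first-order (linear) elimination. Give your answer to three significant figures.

8910 mg

To maintain the same Css, the systemic dosing rate must be unchanged: F·D/τ = infusion rate.
D = rate × τ / F = 364 × 12 / 0.49 = 8914 mg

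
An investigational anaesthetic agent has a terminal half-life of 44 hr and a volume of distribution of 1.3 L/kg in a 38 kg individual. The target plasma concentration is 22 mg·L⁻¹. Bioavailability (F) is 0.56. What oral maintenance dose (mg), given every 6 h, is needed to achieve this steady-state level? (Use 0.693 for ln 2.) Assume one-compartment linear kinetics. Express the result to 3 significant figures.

183 mg

Vd(total) = 38 kg × 1.3 L/kg = 49.40 L
k = 0.693/44 = 0.01575 h⁻¹, so CL = k·Vd = 0.01575 × 49.40 = 0.7781 L/h
D = CL × Css × τ / F = 0.7781 × 22 × 6 / 0.56 = 183.4 mg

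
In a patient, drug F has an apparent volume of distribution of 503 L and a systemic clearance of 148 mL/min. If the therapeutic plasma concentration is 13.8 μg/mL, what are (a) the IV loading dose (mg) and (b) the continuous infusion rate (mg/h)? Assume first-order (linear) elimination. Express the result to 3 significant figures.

(a) 6940 mg; (b) 123 mg/h

LD = Vd · C_target = 503.0 × 13.8 = 6941 mg
CL = 148 mL/min × 60/1000 = 8.880 L/h
Maintenance: replace elimination → rate = CL × Css = 8.880 × 13.8 = 122.5 mg/h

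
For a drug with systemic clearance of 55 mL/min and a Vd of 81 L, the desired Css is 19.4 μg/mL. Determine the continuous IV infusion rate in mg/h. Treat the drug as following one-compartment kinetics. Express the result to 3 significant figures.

CL = 55 mL/min = 55 × 0.06 = 3.300 L/h
Infusion rate = CL · Css = 3.300 L/h × 19.4 mg/L = 64.02 mg/h

64.0 mg/h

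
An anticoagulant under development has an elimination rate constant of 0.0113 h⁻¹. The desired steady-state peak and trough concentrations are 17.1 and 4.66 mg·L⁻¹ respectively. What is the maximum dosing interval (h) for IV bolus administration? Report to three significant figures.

115 h

Between IV bolus doses, concentration decays as C = C₀·e^(−kτ), so C_peak/C_trough = e^(kτ).
τ_max = ln(C_peak/C_trough) / k = ln(17.1/4.66) / 0.01130 = 1.300 / 0.01130 = 115.0 h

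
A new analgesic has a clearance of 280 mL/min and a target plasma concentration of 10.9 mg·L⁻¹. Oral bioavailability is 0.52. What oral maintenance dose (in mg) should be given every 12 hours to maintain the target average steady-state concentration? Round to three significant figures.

4230 mg

CL = 280 mL/min × 60/1000 = 16.80 L/h
D = CL × Css × τ / F = 16.80 × 10.9 × 12 / 0.52 = 4226 mg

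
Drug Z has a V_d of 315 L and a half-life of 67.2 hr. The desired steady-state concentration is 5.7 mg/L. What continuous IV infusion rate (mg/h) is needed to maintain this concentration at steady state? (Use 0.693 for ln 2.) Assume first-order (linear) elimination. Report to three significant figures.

18.5 mg/h

CL = 0.693 × Vd / t½ = 0.693 × 315.0 / 67.2 = 3.248 L/h
Infusion rate = CL × Css = 3.248 × 5.7 = 18.51 mg/h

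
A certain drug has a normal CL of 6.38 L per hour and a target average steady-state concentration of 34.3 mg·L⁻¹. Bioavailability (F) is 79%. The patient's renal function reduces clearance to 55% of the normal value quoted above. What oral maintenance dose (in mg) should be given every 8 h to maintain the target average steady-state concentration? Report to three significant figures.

1220 mg

Patient clearance = 0.55 × 6.380 = 3.509 L/h
At steady state, dose per interval replaces the amount cleared in that interval: F·D/τ = CL·Css.
D = CL × Css × τ / F = 3.509 × 34.3 × 8 / 0.79 = 1219 mg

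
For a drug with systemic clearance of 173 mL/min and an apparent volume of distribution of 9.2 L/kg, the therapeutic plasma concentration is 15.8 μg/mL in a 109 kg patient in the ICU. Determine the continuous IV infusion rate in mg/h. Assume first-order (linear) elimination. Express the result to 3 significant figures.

CL = 173 mL/min = 173 × 0.06 = 10.38 L/h
Vd does not affect the maintenance rate; only clearance governs steady-state input.
R₀ = 10.38 × 15.8 = 164.0 mg/h

164 mg/h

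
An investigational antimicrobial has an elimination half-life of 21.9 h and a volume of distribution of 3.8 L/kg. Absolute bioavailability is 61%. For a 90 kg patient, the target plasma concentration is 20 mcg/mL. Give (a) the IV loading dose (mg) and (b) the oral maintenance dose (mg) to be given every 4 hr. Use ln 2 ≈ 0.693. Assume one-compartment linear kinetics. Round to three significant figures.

Total Vd = 3.8 × 90 = 342.0 L
LD = Vd × C = 342.0 × 20 = 6840 mg
CL = 0.693 × Vd / t½ = 0.693 × 342.0 / 21.9 = 10.82 L/h
D = CL × Css × τ / F = 10.82 × 20 × 4 / 0.61 = 1419 mg

(a) 6840 mg; (b) 1420 mg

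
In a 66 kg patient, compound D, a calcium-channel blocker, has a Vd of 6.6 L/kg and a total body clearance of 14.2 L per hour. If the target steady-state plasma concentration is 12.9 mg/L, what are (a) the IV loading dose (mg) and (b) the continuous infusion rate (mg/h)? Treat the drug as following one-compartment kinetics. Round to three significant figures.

(a) 5620 mg; (b) 183 mg/h

Total Vd = 6.6 × 66 = 435.6 L
LD = Vd · C_target = 435.6 × 12.9 = 5619 mg
Maintenance infusion rate = CL × Css = 14.20 × 12.9 = 183.2 mg/h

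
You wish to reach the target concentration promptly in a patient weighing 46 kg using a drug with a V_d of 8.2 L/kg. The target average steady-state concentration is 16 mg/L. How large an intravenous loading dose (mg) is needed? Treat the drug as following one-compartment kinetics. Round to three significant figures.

6040 mg

Vd = 8.2 L/kg × 46 kg = 377.2 L
LD = Vd × C = 377.2 × 16.00 = 6035 mg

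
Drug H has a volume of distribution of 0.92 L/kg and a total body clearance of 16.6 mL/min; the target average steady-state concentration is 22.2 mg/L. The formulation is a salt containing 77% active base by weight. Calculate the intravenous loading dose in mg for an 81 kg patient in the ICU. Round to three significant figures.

2150 mg

Vd(total) = 81 kg × 0.92 L/kg = 74.52 L
LD = Vd × C / S = 74.52 × 22.20 / 0.77 = 2148 mg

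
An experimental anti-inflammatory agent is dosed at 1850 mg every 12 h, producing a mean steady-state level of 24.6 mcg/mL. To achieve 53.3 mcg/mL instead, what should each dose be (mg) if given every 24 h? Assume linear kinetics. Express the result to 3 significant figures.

8020 mg

With linear kinetics, Css is proportional to dose rate (D/τ) at fixed clearance.
D₂ = D₁ × (Css,target / Css,current) × (τ₂/τ₁) = 1850 × (53.3/24.6) × (24/12) = 8017 mg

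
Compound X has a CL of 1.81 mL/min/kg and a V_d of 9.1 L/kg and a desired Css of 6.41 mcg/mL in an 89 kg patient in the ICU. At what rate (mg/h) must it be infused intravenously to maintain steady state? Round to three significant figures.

CL = 1.81 mL/min/kg × 89 kg = 161.1 mL/min = 161.1 × 60/1000 = 9.666 L/h
R₀ = 9.666 × 6.41 = 61.96 mg/h

62.0 mg/h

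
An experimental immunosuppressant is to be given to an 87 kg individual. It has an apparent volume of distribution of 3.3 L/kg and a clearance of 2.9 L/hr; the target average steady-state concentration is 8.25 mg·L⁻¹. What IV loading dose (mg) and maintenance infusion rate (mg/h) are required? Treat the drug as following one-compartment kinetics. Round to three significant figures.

Vd = 3.3 L/kg × 87 kg = 287.1 L
LD = Vd · C_target = 287.1 × 8.25 = 2369 mg
Infusion rate = 2.900 L/h × 8.25 mg/L = 23.93 mg/h

(a) 2370 mg; (b) 23.9 mg/h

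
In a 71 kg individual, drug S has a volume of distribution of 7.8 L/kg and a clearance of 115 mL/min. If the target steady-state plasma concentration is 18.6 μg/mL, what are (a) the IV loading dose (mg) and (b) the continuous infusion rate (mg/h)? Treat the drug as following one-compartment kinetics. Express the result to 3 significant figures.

Vd = 7.8 L/kg × 71 kg = 553.8 L
Loading: fill Vd to C_target → 553.8 L × 18.6 mg/L = 10300 mg
Convert clearance: 115 mL/min × 60 min/h ÷ 1000 mL/L = 6.900 L/h
Infusion rate = 6.900 L/h × 18.6 mg/L = 128.3 mg/h

(a) 10300 mg; (b) 128 mg/h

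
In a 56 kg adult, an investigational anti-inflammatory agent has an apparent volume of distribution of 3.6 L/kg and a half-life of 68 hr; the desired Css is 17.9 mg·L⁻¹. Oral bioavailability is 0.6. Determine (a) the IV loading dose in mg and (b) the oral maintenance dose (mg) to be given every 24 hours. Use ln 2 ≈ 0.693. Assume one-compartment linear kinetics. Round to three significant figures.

(a) 3610 mg; (b) 1470 mg

Total Vd = 3.6 × 56 = 201.6 L
LD = Vd × C = 201.6 × 17.9 = 3609 mg
CL = 0.693 × Vd / t½ = 0.693 × 201.6 / 68 = 2.055 L/h
D = CL × Css × τ / F = 2.055 × 17.9 × 24 / 0.6 = 1471 mg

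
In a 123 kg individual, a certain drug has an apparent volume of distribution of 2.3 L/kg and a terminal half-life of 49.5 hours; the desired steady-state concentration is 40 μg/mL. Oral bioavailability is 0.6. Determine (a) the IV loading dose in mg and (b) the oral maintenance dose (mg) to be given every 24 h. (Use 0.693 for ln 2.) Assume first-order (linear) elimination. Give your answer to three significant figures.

Total Vd = 2.3 × 123 = 282.9 L
LD = Vd × C = 282.9 × 40 = 11320 mg
CL = 0.693 × Vd / t½ = 0.693 × 282.9 / 49.5 = 3.961 L/h
D = CL × Css × τ / F = 3.961 × 40 × 24 / 0.6 = 6338 mg

(a) 11300 mg; (b) 6340 mg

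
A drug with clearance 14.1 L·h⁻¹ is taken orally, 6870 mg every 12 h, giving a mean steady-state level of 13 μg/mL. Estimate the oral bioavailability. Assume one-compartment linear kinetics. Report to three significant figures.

0.320

F·D/τ = CL·Css at steady state → F = CL·Css·τ / D.
F = 14.1 × 13 × 12 / 6870 = 0.320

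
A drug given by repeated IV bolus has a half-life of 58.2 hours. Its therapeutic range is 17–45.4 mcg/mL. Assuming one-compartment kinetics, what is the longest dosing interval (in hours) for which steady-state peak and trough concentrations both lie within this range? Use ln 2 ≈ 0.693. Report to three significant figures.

82.5 h

k = 0.693 / t½ = 0.693 / 58.2 = 0.01191 h⁻¹
Between IV bolus doses, concentration decays as C = C₀·e^(−kτ), so C_peak/C_trough = e^(kτ).
τ_max = ln(C_peak/C_trough) / k = ln(45.4/17) / 0.01191 = 0.9823 / 0.01191 = 82.48 h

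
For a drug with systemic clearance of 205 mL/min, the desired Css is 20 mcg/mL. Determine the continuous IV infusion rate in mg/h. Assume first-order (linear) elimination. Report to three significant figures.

246 mg/h

CL = 205 mL/min = 205 × 0.06 = 12.30 L/h
At steady state, infusion rate equals elimination rate: rate in = CL × Css.
R₀ = 12.30 × 20 = 246.0 mg/h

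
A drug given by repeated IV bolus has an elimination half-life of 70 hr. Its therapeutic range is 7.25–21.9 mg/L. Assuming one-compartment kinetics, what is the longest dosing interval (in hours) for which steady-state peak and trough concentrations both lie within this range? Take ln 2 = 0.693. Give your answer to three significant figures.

112 h

k = 0.693 / t½ = 0.693 / 70 = 0.009900 h⁻¹
Between IV bolus doses, concentration decays as C = C₀·e^(−kτ), so C_peak/C_trough = e^(kτ).
τ_max = ln(C_peak/C_trough) / k = ln(21.9/7.25) / 0.009900 = 1.105 / 0.009900 = 111.6 h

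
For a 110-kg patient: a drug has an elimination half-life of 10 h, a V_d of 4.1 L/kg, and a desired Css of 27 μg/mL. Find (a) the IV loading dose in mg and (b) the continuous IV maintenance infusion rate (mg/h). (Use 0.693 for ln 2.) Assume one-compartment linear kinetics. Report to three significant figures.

(a) 12200 mg; (b) 844 mg/h

Total Vd = 4.1 × 110 = 451.0 L
LD = Vd × C = 451.0 × 27 = 12180 mg
CL = 0.693 × Vd / t½ = 0.693 × 451.0 / 10 = 31.25 L/h
Infusion rate = CL × Css = 31.25 × 27 = 843.8 mg/h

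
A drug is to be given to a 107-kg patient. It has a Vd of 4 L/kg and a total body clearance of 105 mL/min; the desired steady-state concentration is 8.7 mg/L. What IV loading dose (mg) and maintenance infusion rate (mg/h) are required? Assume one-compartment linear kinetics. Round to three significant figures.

Vd = 4 L/kg × 107 kg = 428.0 L
LD = Vd · C_target = 428.0 × 8.7 = 3724 mg
CL = 105 mL/min = 105 × 0.06 = 6.300 L/h
Maintenance: replace elimination → rate = CL × Css = 6.300 × 8.7 = 54.81 mg/h

(a) 3720 mg; (b) 54.8 mg/h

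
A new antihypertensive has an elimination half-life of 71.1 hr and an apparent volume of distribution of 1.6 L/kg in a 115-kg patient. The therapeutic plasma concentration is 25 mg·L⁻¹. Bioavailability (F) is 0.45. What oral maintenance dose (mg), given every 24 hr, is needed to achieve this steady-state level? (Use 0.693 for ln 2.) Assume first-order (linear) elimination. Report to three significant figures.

2390 mg

Vd = 1.6 L/kg × 115 kg = 184.0 L
CL = 0.693 × Vd / t½ = 0.693 × 184.0 / 71.1 = 1.793 L/h
D = CL × Css × τ / F = 1.793 × 25 × 24 / 0.45 = 2391 mg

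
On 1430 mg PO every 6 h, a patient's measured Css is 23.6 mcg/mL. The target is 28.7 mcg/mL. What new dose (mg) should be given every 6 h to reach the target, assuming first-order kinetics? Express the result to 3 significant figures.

For first-order elimination, Css ∝ F·D/(CL·τ); F and CL are unchanged, so Css ∝ D/τ.
D₂ = D₁ × (Css,target / Css,current) = 1430 × 28.7/23.6 = 1739 mg

1740 mg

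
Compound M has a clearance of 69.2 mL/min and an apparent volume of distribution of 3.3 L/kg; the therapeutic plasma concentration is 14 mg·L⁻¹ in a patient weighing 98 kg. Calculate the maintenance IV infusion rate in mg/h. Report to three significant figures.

58.1 mg/h

Convert clearance: 69.2 mL/min × 60 min/h ÷ 1000 mL/L = 4.152 L/h
Rate = CL × Css = 4.152 × 14 = 58.13 mg/h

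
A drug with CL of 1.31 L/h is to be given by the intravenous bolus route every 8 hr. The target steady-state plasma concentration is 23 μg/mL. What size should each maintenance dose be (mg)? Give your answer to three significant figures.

D = CL × Css × τ = 1.310 × 23 × 8 = 241.0 mg

241 mg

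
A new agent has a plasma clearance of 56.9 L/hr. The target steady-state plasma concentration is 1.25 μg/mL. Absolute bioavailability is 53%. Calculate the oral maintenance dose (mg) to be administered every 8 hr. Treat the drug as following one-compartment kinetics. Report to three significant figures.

1070 mg

D = CL × Css × τ / F = 56.90 × 1.25 × 8 / 0.53 = 1074 mg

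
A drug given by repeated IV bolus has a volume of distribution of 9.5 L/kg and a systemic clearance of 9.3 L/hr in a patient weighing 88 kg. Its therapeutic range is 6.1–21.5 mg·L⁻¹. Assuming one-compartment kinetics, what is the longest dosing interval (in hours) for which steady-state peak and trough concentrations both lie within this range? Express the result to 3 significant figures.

113 h

Vd = 9.5 L/kg × 88 kg = 836.0 L
k = CL / Vd = 9.300 / 836.0 = 0.01112 h⁻¹
Between IV bolus doses, concentration decays as C = C₀·e^(−kτ), so C_peak/C_trough = e^(kτ).
τ_max = ln(C_peak/C_trough) / k = ln(21.5/6.1) / 0.01112 = 1.260 / 0.01112 = 113.3 h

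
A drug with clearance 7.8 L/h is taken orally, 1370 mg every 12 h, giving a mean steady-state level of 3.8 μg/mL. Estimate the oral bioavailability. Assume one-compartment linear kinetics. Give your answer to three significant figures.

0.260

F·D/τ = CL·Css at steady state → F = CL·Css·τ / D.
F = 7.8 × 3.8 × 12 / 1370 = 0.260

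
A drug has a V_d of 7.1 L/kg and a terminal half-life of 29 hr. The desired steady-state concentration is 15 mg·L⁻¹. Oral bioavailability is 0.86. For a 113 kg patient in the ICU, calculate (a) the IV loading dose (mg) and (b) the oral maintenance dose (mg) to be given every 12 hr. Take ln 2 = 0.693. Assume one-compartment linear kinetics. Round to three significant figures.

(a) 12000 mg; (b) 4010 mg

Vd(total) = 113 kg × 7.1 L/kg = 802.3 L
LD = Vd × C = 802.3 × 15 = 12030 mg
CL = 0.693 × Vd / t½ = 0.693 × 802.3 / 29 = 19.17 L/h
D = CL × Css × τ / F = 19.17 × 15 × 12 / 0.86 = 4012 mg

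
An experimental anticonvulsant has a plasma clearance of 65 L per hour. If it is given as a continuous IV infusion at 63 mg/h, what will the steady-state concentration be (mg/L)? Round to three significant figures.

0.969 mg/L

Css = rate / CL = 63 / 65.00 = 0.9692 mg/L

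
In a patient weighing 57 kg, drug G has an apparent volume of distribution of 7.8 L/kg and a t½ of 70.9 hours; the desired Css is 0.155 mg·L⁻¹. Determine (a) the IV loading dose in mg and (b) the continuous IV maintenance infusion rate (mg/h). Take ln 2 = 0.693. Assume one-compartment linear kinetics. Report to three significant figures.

(a) 68.9 mg; (b) 0.674 mg/h

Vd = 7.8 L/kg × 57 kg = 444.6 L
LD = Vd × C = 444.6 × 0.155 = 68.91 mg
CL = 0.693 × Vd / t½ = 0.693 × 444.6 / 70.9 = 4.346 L/h
Infusion rate = CL × Css = 4.346 × 0.155 = 0.6736 mg/h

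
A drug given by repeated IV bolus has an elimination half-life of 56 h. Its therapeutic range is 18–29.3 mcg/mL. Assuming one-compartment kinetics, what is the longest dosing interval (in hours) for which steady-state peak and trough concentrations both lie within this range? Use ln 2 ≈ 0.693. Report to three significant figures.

k = 0.693 / t½ = 0.693 / 56 = 0.01238 h⁻¹
Between IV bolus doses, concentration decays as C = C₀·e^(−kτ), so C_peak/C_trough = e^(kτ).
τ_max = ln(C_peak/C_trough) / k = ln(29.3/18) / 0.01238 = 0.4872 / 0.01238 = 39.35 h

39.4 h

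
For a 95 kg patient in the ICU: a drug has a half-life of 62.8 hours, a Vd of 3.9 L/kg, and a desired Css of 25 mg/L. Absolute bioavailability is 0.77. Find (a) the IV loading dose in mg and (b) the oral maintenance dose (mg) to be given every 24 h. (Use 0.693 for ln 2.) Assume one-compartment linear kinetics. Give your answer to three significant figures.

Vd = 3.9 L/kg × 95 kg = 370.5 L
LD = Vd × C = 370.5 × 25 = 9263 mg
CL = 0.693 × Vd / t½ = 0.693 × 370.5 / 62.8 = 4.088 L/h
D = CL × Css × τ / F = 4.088 × 25 × 24 / 0.77 = 3185 mg

(a) 9260 mg; (b) 3190 mg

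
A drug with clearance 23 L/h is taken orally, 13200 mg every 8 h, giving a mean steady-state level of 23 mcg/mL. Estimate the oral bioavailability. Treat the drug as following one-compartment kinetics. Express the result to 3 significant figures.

F·D/τ = CL·Css at steady state → F = CL·Css·τ / D.
F = 23 × 23 × 8 / 13200 = 0.321

0.321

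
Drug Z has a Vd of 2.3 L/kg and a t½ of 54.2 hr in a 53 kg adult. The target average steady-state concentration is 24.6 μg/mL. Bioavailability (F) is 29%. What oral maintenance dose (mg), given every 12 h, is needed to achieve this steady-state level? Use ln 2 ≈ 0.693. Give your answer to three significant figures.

1590 mg

Vd = 2.3 L/kg × 53 kg = 121.9 L
CL = ln 2 · Vd / t½ = 0.693 × 121.9 / 54.2 = 1.559 L/h
D = CL × Css × τ / F = 1.559 × 24.6 × 12 / 0.29 = 1587 mg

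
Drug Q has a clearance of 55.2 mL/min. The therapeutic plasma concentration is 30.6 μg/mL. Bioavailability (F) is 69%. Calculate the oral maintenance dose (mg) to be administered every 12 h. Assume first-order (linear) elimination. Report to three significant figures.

Convert clearance: 55.2 mL/min × 60 min/h ÷ 1000 mL/L = 3.312 L/h
D = CL × Css × τ / F = 3.312 × 30.6 × 12 / 0.69 = 1763 mg

1760 mg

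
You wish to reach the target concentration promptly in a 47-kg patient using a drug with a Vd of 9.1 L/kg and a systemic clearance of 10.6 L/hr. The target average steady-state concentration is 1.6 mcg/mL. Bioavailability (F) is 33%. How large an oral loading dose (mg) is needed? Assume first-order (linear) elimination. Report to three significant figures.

Total Vd = 9.1 × 47 = 427.7 L
The loading dose fills Vd to the target concentration; clearance is irrelevant here.
LD = Vd × C / F = 427.7 × 1.600 / 0.33 = 2074 mg

2070 mg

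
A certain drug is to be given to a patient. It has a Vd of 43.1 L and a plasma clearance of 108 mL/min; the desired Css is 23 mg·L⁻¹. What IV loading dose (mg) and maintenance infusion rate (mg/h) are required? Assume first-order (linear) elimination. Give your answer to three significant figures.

LD = Vd · C_target = 43.10 × 23 = 991.3 mg
CL = 108 mL/min = 108 × 0.06 = 6.480 L/h
Maintenance: replace elimination → rate = CL × Css = 6.480 × 23 = 149.0 mg/h

(a) 991 mg; (b) 149 mg/h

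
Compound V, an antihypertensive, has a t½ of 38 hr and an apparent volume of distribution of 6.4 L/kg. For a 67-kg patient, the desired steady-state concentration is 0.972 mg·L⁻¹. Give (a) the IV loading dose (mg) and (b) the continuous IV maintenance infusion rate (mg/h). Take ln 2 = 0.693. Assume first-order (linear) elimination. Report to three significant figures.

Total Vd = 6.4 × 67 = 428.8 L
LD = Vd × C = 428.8 × 0.972 = 416.8 mg
CL = 0.693 × Vd / t½ = 0.693 × 428.8 / 38 = 7.820 L/h
Infusion rate = CL × Css = 7.820 × 0.972 = 7.601 mg/h

(a) 417 mg; (b) 7.60 mg/h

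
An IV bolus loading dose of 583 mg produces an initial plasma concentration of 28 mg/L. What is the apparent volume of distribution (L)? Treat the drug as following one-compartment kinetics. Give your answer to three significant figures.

20.8 L

Immediately after an IV bolus, C₀ = Dose / Vd, so Vd = Dose / C₀.
Vd = 583 / 28 = 20.82 L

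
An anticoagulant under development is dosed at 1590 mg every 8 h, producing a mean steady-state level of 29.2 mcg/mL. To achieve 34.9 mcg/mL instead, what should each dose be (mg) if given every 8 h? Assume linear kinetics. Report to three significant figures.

1900 mg

For first-order elimination, Css ∝ F·D/(CL·τ); F and CL are unchanged, so Css ∝ D/τ.
D₂ = D₁ × (Css,target / Css,current) = 1590 × 34.9/29.2 = 1900 mg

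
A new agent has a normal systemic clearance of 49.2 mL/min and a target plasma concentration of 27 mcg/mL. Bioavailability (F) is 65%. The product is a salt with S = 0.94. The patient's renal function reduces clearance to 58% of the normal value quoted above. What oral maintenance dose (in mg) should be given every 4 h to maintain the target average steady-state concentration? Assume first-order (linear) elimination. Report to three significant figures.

303 mg

CL = 49.2 mL/min × 60/1000 = 2.952 L/h
Patient clearance = 0.58 × 2.952 = 1.712 L/h
D = CL × Css × τ / F / S = 1.712 × 27 × 4 / 0.65 / 0.94 = 302.6 mg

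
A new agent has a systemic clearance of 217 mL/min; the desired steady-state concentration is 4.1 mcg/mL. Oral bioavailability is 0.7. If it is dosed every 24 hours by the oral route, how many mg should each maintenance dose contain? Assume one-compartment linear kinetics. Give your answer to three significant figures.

CL = 217 mL/min × 60/1000 = 13.02 L/h
D = CL × Css × τ / F = 13.02 × 4.1 × 24 / 0.7 = 1830 mg

1830 mg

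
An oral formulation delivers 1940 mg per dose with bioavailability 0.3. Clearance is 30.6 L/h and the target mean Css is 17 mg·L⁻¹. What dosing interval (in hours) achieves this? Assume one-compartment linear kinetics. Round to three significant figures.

1.12 h

F·D/τ = CL·Css → τ = F·D / (CL·Css).
τ = 0.3 × 1940 / (30.6 × 17) = 1.119 h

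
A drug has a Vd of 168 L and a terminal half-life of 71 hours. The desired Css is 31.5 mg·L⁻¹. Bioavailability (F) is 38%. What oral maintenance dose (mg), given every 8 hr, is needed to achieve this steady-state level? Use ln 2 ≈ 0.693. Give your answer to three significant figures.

k = 0.693/71 = 0.009761 h⁻¹, so CL = k·Vd = 0.009761 × 168.0 = 1.640 L/h
D = CL × Css × τ / F = 1.640 × 31.5 × 8 / 0.38 = 1088 mg

1090 mg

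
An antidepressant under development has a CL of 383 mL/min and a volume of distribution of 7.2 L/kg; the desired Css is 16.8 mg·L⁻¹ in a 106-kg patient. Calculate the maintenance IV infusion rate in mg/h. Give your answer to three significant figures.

386 mg/h

CL = 383 mL/min × 60/1000 = 22.98 L/h
Maintenance depends on clearance, not Vd — rate in must match rate out.
R₀ = 22.98 × 16.8 = 386.1 mg/h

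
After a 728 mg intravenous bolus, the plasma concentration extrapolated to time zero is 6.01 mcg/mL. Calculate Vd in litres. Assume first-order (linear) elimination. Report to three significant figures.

Immediately after an IV bolus, C₀ = Dose / Vd, so Vd = Dose / C₀.
Vd = 728 / 6.01 = 121.1 L

121 L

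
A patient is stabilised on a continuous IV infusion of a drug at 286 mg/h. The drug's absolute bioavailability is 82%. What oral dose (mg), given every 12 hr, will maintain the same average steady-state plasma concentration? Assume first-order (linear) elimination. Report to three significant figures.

To maintain the same Css, the systemic dosing rate must be unchanged: F·D/τ = infusion rate.
D = rate × τ / F = 286 × 12 / 0.82 = 4185 mg

4190 mg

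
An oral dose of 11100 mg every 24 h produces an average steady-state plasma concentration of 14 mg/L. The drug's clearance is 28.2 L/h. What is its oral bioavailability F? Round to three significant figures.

0.854

F·D/τ = CL·Css at steady state → F = CL·Css·τ / D.
F = 28.2 × 14 × 24 / 11100 = 0.854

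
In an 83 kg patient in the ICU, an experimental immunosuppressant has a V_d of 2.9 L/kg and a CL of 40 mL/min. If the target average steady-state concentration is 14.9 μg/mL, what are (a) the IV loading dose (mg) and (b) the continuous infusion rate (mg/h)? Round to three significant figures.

Vd = 2.9 L/kg × 83 kg = 240.7 L
Loading dose = Vd × C = 240.7 × 14.9 = 3586 mg
CL = 40 mL/min = 40 × 0.06 = 2.400 L/h
Infusion rate = 2.400 L/h × 14.9 mg/L = 35.76 mg/h

(a) 3590 mg; (b) 35.8 mg/h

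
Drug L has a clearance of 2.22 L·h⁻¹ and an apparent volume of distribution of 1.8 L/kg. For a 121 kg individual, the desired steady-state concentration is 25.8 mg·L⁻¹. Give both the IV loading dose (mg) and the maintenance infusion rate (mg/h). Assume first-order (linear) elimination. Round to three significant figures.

(a) 5620 mg; (b) 57.3 mg/h

Total Vd = 1.8 × 121 = 217.8 L
LD = Vd · C_target = 217.8 × 25.8 = 5619 mg
Infusion rate = 2.220 L/h × 25.8 mg/L = 57.28 mg/h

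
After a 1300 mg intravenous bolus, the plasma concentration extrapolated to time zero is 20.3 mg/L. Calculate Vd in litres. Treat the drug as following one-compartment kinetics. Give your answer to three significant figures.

Immediately after an IV bolus, C₀ = Dose / Vd, so Vd = Dose / C₀.
Vd = 1300 / 20.3 = 64.04 L

64.0 L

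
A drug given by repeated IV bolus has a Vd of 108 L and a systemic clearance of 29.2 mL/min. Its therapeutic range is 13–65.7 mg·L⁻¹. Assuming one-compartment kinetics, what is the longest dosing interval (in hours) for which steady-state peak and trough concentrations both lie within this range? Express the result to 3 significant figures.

99.9 h

CL = 29.2 mL/min = 29.2 × 0.06 = 1.752 L/h
k = CL / Vd = 1.752 / 108.0 = 0.01622 h⁻¹
Between IV bolus doses, concentration decays as C = C₀·e^(−kτ), so C_peak/C_trough = e^(kτ).
τ_max = ln(C_peak/C_trough) / k = ln(65.7/13) / 0.01622 = 1.620 / 0.01622 = 99.88 h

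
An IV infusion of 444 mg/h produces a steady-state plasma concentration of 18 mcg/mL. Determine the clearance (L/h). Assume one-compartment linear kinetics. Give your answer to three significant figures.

At steady state, infusion rate = CL × Css, so CL = rate / Css.
CL = 444 / 18 = 24.67 L/h

24.7 L/h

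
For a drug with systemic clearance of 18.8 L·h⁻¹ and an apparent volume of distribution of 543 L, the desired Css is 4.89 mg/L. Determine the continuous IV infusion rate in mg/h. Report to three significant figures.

Rate = CL × Css = 18.80 × 4.89 = 91.93 mg/h

91.9 mg/h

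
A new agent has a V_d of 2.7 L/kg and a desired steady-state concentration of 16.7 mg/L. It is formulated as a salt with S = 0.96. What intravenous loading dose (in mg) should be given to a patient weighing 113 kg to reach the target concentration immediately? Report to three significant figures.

5310 mg

Vd(total) = 113 kg × 2.7 L/kg = 305.1 L
LD = Vd × C / S = 305.1 × 16.70 / 0.96 = 5307 mg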